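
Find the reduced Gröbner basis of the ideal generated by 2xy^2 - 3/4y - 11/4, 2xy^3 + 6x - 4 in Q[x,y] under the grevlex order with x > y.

Buchberger's algorithm terminates because the ascending chain of leading-term ideals stabilizes.

f_1 = 2xy^2 - 3/4y - 11/4, LT = xy^2.
f_2 = 2xy^3 + 6x - 4, LT = xy^3.

S(f_1,f_2): lcm = xy^3. S = -3/8y^2 - 3x - 11/8y + 2.
  leading term y^2: no divisor's leading term divides it; move -3/8y^2 to the remainder.
  leading term x: no divisor's leading term divides it; move -3x to the remainder.
  leading term y: no divisor's leading term divides it; move -11/8y to the remainder.
  leading term 1: no divisor's leading term divides it; move 2 to the remainder.
  remainder -3/8y^2 - 3x - 11/8y + 2 ≠ 0; add g_3 = -3/8y^2 - 3x - 11/8y + 2 to the basis.

S(f_1,g_3): lcm = xy^2. S = -8x^2 - 11/3xy + 16/3x - 3/8y - 11/8.
  leading term x^2: no divisor's leading term divides it; move -8x^2 to the remainder.
  leading term xy: no divisor's leading term divides it; move -11/3xy to the remainder.
  leading term x: no divisor's leading term divides it; move 16/3x to the remainder.
  leading term y: no divisor's leading term divides it; move -3/8y to the remainder.
  leading term 1: no divisor's leading term divides it; move -11/8 to the remainder.
  remainder -8x^2 - 11/3xy + 16/3x - 3/8y - 11/8 ≠ 0; add g_4 = -8x^2 - 11/3xy + 16/3x - 3/8y - 11/8 to the basis.

S(f_2,g_3): lcm = xy^3. S = -8x^2y - 11/3xy^2 + 16/3xy + 3x - 2.
  leading term x^2y: subtract (y)·g_4 from -8x^2y - 11/3xy^2 + 16/3xy + 3x - 2 → 3/8y^2 + 3x + 11/8y - 2
  leading term y^2: subtract (-1)·g_3 from 3/8y^2 + 3x + 11/8y - 2 → 0
  remainder 0.

S(f_1,g_4): lcm = x^2y^2. S = -11/24xy^3 + 2/3xy^2 - 3/64y^3 - 3/8xy - 11/64y^2 - 11/8x.
  leading term xy^3: subtract (-11/48y)·f_1 from -11/24xy^3 + 2/3xy^2 - 3/64y^3 - 3/8xy - 11/64y^2 - 11/8x → 2/3xy^2 - 3/64y^3 - 3/8xy - 11/32y^2 - 11/8x - 121/192y
  leading term xy^2: subtract (1/3)·f_1 from 2/3xy^2 - 3/64y^3 - 3/8xy - 11/32y^2 - 11/8x - 121/192y → -3/64y^3 - 3/8xy - 11/32y^2 - 11/8x - 73/192y + 11/12
  leading term y^3: subtract (1/8y)·g_3 from -3/64y^3 - 3/8xy - 11/32y^2 - 11/8x - 73/192y + 11/12 → -11/64y^2 - 11/8x - 121/192y + 11/12
  leading term y^2: subtract (11/24)·g_3 from -11/64y^2 - 11/8x - 121/192y + 11/12 → 0
  remainder 0.

S(f_2,g_4): lcm = x^2y^3. S = -11/24xy^4 + 2/3xy^3 - 3/64y^4 - 11/64y^3 + 3x^2 - 2x.
  leading term xy^4: subtract (-11/48y^2)·f_1 from -11/24xy^4 + 2/3xy^3 - 3/64y^4 - 11/64y^3 + 3x^2 - 2x → 2/3xy^3 - 3/64y^4 - 11/32y^3 + 3x^2 - 121/192y^2 - 2x
  leading term xy^3: subtract (1/3y)·f_1 from 2/3xy^3 - 3/64y^4 - 11/32y^3 + 3x^2 - 121/192y^2 - 2x → -3/64y^4 - 11/32y^3 + 3x^2 - 73/192y^2 - 2x + 11/12y
  leading term y^4: subtract (1/8y^2)·g_3 from -3/64y^4 - 11/32y^3 + 3x^2 - 73/192y^2 - 2x + 11/12y → 3/8xy^2 - 11/64y^3 + 3x^2 - 121/192y^2 - 2x + 11/12y
  leading term xy^2: subtract (3/16)·f_1 from 3/8xy^2 - 11/64y^3 + 3x^2 - 121/192y^2 - 2x + 11/12y → -11/64y^3 + 3x^2 - 121/192y^2 - 2x + 203/192y + 33/64
  leading term y^3: subtract (11/24y)·g_3 from -11/64y^3 + 3x^2 - 121/192y^2 - 2x + 203/192y + 33/64 → 3x^2 + 11/8xy - 2x + 9/64y + 33/64
  leading term x^2: subtract (-3/8)·g_4 from 3x^2 + 11/8xy - 2x + 9/64y + 33/64 → 0
  remainder 0.

S(g_3,g_4): leading monomials are coprime, so the S-polynomial reduces to 0 (Buchberger's first criterion).
Every S-polynomial of the final basis reduces to 0, so we have a Gröbner basis.
Inter-reduce: drop elements whose leading term is divisible by another's, tail-reduce, and make monic.

G = {x^2 + 11/24xy - 2/3x + 3/64y + 11/64, y^2 + 8x + 11/3y - 16/3}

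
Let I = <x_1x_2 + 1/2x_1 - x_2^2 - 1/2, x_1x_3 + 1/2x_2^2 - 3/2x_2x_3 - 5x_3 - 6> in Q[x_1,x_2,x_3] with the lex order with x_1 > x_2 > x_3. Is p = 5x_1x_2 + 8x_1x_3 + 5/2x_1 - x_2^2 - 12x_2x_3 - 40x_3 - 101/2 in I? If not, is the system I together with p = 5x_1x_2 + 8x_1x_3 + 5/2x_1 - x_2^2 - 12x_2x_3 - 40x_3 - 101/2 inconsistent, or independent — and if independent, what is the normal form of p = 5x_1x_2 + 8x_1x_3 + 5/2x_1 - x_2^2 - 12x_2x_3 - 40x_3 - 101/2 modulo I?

5x_1x_2 + 8x_1x_3 + 5/2x_1 - x_2^2 - 12x_2x_3 - 40x_3 - 101/2 lies in I (it reduces to 0).

First compute the reduced Gröbner basis of I by Buchberger's algorithm.
f_1 = x_1x_2 + 1/2x_1 - x_2^2 - 1/2, LT = x_1x_2.
f_2 = x_1x_3 + 1/2x_2^2 - 3/2x_2x_3 - 5x_3 - 6, LT = x_1x_3.

S(f_1,f_2): lcm = x_1x_2x_3. S = 1/2x_1x_3 - 1/2x_2^3 + 1/2x_2^2x_3 + 5x_2x_3 + 6x_2 - 1/2x_3.
  reduce S modulo (f_1, f_2):
  remainder -1/2x_2^3 + 1/2x_2^2x_3 - 1/4x_2^2 + 23/4x_2x_3 + 6x_2 + 2x_3 + 3 ≠ 0; add h_3 = -1/2x_2^3 + 1/2x_2^2x_3 - 1/4x_2^2 + 23/4x_2x_3 + 6x_2 + 2x_3 + 3 to the basis.

The other S-polynomials (S(f_1,h_3), S(f_2,h_3)) all reduce to 0 modulo the current basis, so we have a Gröbner basis.
Inter-reduce: drop elements whose leading term is divisible by another's, tail-reduce, and make monic.
Reduced Gröbner basis: {x_1x_2 + 1/2x_1 - x_2^2 - 1/2, x_1x_3 + 1/2x_2^2 - 3/2x_2x_3 - 5x_3 - 6, x_2^3 - x_2^2x_3 + 1/2x_2^2 - 23/2x_2x_3 - 12x_2 - 4x_3 - 6}.
Label its elements g_1 = x_1x_2 + 1/2x_1 - x_2^2 - 1/2, g_2 = x_1x_3 + 1/2x_2^2 - 3/2x_2x_3 - 5x_3 - 6, g_3 = x_2^3 - x_2^2x_3 + 1/2x_2^2 - 23/2x_2x_3 - 12x_2 - 4x_3 - 6.

Reduce p = 5x_1x_2 + 8x_1x_3 + 5/2x_1 - x_2^2 - 12x_2x_3 - 40x_3 - 101/2 modulo G:
  leading term x_1x_2: subtract (5)·g_1 from 5x_1x_2 + 8x_1x_3 + 5/2x_1 - x_2^2 - 12x_2x_3 - 40x_3 - 101/2 → 8x_1x_3 + 4x_2^2 - 12x_2x_3 - 40x_3 - 48
  leading term x_1x_3: subtract (8)·g_2 from 8x_1x_3 + 4x_2^2 - 12x_2x_3 - 40x_3 - 48 → 0
  normal form = 0.
Since the normal form is 0, p ∈ I.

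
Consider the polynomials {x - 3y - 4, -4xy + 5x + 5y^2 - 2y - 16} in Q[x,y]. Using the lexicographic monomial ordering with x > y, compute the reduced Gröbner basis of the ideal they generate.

f_1 = x - 3y - 4, LT = x.
f_2 = -4xy + 5x + 5y^2 - 2y - 16, LT = xy.

S(f_1,f_2): lcm = xy. S = 5/4x - 7/4y^2 - 9/2y - 4.
  leading term x: subtract (5/4)·f_1 from 5/4x - 7/4y^2 - 9/2y - 4 → -7/4y^2 - 3/4y + 1
  leading term y^2: no divisor's leading term divides it; move -7/4y^2 to the remainder.
  leading term y: no divisor's leading term divides it; move -3/4y to the remainder.
  leading term 1: no divisor's leading term divides it; move 1 to the remainder.
  remainder -7/4y^2 - 3/4y + 1 ≠ 0; add g_3 = -7/4y^2 - 3/4y + 1 to the basis.

The other S-polynomials (S(f_1,g_3), S(f_2,g_3)) all reduce to 0 modulo the current basis, so we have a Gröbner basis.
Inter-reduce: drop elements whose leading term is divisible by another's, tail-reduce, and make monic.

G = {x - 3y - 4, y^2 + 3/7y - 4/7}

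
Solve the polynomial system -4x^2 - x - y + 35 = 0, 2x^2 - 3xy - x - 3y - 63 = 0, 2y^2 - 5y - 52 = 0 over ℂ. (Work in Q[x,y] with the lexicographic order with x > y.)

{(3, -4)}

Compute a lex Gröbner basis by Buchberger's algorithm.
f_1 = -4x^2 - x - y + 35, LT = x^2.
f_2 = 2x^2 - 3xy - x - 3y - 63, LT = x^2.
f_3 = 2y^2 - 5y - 52, LT = y^2.

S(f_1,f_2): lcm = x^2. S = 3/2xy + 3/4x + 7/4y + 91/4.
  reduce S modulo (f_1, f_2, f_3):
  remainder 3/2xy + 3/4x + 7/4y + 91/4 ≠ 0; add h_4 = 3/2xy + 3/4x + 7/4y + 91/4 to the basis.

S(f_1,h_4): lcm = x^2y. S = -1/2x^2 - 11/12xy - 91/6x + 1/4y^2 - 35/4y.
  reduce S modulo (f_1, f_2, f_3, h_4):
  remainder -175/12x - 499/72y + 577/36 ≠ 0; add h_5 = -175/12x - 499/72y + 577/36 to the basis.

S(f_2,h_4): lcm = x^2y. S = -1/2x^2 - 3/2xy^2 - 5/3xy - 91/6x - 3/2y^2 - 63/2y.
  reduce S modulo (f_1, f_2, f_3, h_4, h_5):
  remainder -441/100y - 441/25 ≠ 0; add h_6 = -441/100y - 441/25 to the basis.

The other S-polynomials (S(f_1,f_3), S(f_2,f_3), S(f_3,h_4), S(f_1,h_5), S(f_2,h_5), S(f_3,h_5), S(h_4,h_5), S(f_1,h_6), S(f_2,h_6), S(f_3,h_6), S(h_4,h_6), S(h_5,h_6)) all reduce to 0 modulo the current basis, so we have a Gröbner basis.
Inter-reduce: drop elements whose leading term is divisible by another's, tail-reduce, and make monic.
Reduced Gröbner basis: {x - 3, y + 4}.

Elimination: the polynomial y + 4 lies in the elimination ideal for y, so y ∈ {-4}. For each such y, the remaining basis elements (now univariate) give the rest of the solution.
  y = -4: the earlier basis element becomes x - 3 = 0, giving x = 3 — point (3, -4).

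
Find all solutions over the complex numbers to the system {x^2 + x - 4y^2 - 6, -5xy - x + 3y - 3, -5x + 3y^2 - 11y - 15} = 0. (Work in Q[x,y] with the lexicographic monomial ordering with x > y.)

Compute a lex Gröbner basis by Buchberger's algorithm.
f_1 = x^2 + x - 4y^2 - 6, LT = x^2.
f_2 = -5xy - x + 3y - 3, LT = xy.
f_3 = -5x + 3y^2 - 11y - 15, LT = x.

S(f_1,f_2): lcm = x^2y. S = -1/5x^2 + 8/5xy - 3/5x - 4y^3 - 6y.
  reduce S modulo (f_1, f_2, f_3):
  remainder -4y^3 - 154/125y^2 - 432/125y ≠ 0; add h_4 = -4y^3 - 154/125y^2 - 432/125y to the basis.

S(f_1,f_3): lcm = x^2. S = 3/5xy^2 - 11/5xy - 2x - 4y^2 - 6.
  reduce S modulo (f_1, f_2, f_3, h_4):
  remainder -2851/625y^2 + 1017/625y ≠ 0; add h_5 = -2851/625y^2 + 1017/625y to the basis.

S(f_2,f_3): lcm = xy. S = 1/5x + 3/5y^3 - 11/5y^2 - 18/5y + 3/5.
  reduce S modulo (f_1, f_2, f_3, h_4, h_5):
  remainder -152993/28510y ≠ 0; add h_6 = -152993/28510y to the basis.

The other S-polynomials (S(f_1,h_4), S(f_2,h_4), S(f_3,h_4), S(f_1,h_5), S(f_2,h_5), S(f_3,h_5), S(h_4,h_5), S(f_1,h_6), S(f_2,h_6), S(f_3,h_6), S(h_4,h_6), S(h_5,h_6)) all reduce to 0 modulo the current basis, so we have a Gröbner basis.
Inter-reduce: drop elements whose leading term is divisible by another's, tail-reduce, and make monic.
Reduced Gröbner basis: {x + 3, y}.

From the last basis element, y = 0, so y takes values in {0}. Each choice, substituted upward through the basis, yields the corresponding point(s) of the solution set.
  y = 0: the earlier basis element becomes x + 3 = 0, giving x = -3 — point (-3, 0).

{(-3, 0)}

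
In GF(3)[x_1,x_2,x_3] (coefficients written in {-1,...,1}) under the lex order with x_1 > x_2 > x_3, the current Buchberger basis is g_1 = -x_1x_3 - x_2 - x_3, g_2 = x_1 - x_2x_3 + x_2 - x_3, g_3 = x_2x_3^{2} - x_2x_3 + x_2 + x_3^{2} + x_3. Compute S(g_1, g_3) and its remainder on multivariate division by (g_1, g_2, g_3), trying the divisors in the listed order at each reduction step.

lcm(LM(g_1), LM(g_3)) = x_1x_2x_3^{2}.
S = (lcm/LT(g_1))·g_1 − (lcm/LT(g_3))·g_3 = x_1x_2x_3 - x_1x_2 - x_1x_3^{2} - x_1x_3 + x_2^{2}x_3 + x_2x_3^{2}.
Reduce S modulo (g_1, g_2, g_3) in that order:
  leading term x_1x_2x_3: subtract (-x_2)·g_1 from x_1x_2x_3 - x_1x_2 - x_1x_3^{2} - x_1x_3 + x_2^{2}x_3 + x_2x_3^{2} → -x_1x_2 - x_1x_3^{2} - x_1x_3 + x_2^{2}x_3 - x_2^{2} + x_2x_3^{2} - x_2x_3
  leading term x_1x_2: subtract (-x_2)·g_2 from -x_1x_2 - x_1x_3^{2} - x_1x_3 + x_2^{2}x_3 - x_2^{2} + x_2x_3^{2} - x_2x_3 → -x_1x_3^{2} - x_1x_3 + x_2x_3^{2} + x_2x_3
  leading term x_1x_3^{2}: subtract (x_3)·g_1 from -x_1x_3^{2} - x_1x_3 + x_2x_3^{2} + x_2x_3 → -x_1x_3 + x_2x_3^{2} - x_2x_3 + x_3^{2}
  leading term x_1x_3: subtract (1)·g_1 from -x_1x_3 + x_2x_3^{2} - x_2x_3 + x_3^{2} → x_2x_3^{2} - x_2x_3 + x_2 + x_3^{2} + x_3
  leading term x_2x_3^{2}: subtract (1)·g_3 from x_2x_3^{2} - x_2x_3 + x_2 + x_3^{2} + x_3 → 0
The remainder is 0, so this S-polynomial contributes no new basis element.

S(g_1, g_3) = x_1x_2x_3 - x_1x_2 - x_1x_3^{2} - x_1x_3 + x_2^{2}x_3 + x_2x_3^{2}; remainder on division = 0.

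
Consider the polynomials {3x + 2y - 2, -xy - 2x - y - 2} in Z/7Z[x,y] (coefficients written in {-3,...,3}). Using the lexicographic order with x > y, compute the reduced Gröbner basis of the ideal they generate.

G = {x + 3y - 3, y^2 + 3y + 2}

f_1 = 3x + 2y - 2, LT = x.
f_2 = -xy - 2x - y - 2, LT = xy.

S(f_1,f_2): lcm = xy. S = -2x + 3y^2 + 3y - 2.
  reduce S modulo (f_1, f_2):
  remainder 3y^2 + 2y - 1 ≠ 0; add g_3 = 3y^2 + 2y - 1 to the basis.

The other S-polynomials (S(f_1,g_3), S(f_2,g_3)) all reduce to 0 modulo the current basis, so we have a Gröbner basis.
Inter-reduce: drop elements whose leading term is divisible by another's, tail-reduce, and make monic.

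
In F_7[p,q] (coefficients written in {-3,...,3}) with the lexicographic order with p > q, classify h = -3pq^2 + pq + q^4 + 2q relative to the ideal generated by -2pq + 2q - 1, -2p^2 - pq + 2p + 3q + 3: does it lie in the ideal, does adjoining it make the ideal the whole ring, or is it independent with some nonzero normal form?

-3pq^2 + pq + q^4 + 2q is independent of I; its normal form modulo I is 3q + 3.

First compute the reduced Gröbner basis of I by Buchberger's algorithm.
f_1 = -2pq + 2q - 1, LT = pq.
f_2 = -2p^2 - pq + 2p + 3q + 3, LT = p^2.

S(f_1,f_2): lcm = p^2q. S = 3pq^2 - 3p - 2q^2 - 2q.
  leading term pq^2: subtract (2q)·f_1 from 3pq^2 - 3p - 2q^2 - 2q → -3p + q^2
  leading term p: no divisor's leading term divides it; move -3p to the remainder.
  leading term q^2: no divisor's leading term divides it; move q^2 to the remainder.
  remainder -3p + q^2 ≠ 0; add k_3 = -3p + q^2 to the basis.

S(f_1,k_3): lcm = pq. S = -2q^3 - q - 3.
  leading term q^3: no divisor's leading term divides it; move -2q^3 to the remainder.
  leading term q: no divisor's leading term divides it; move -q to the remainder.
  leading term 1: no divisor's leading term divides it; move -3 to the remainder.
  remainder -2q^3 - q - 3 ≠ 0; add k_4 = -2q^3 - q - 3 to the basis.

The other S-polynomials (S(f_2,k_3), S(f_1,k_4), S(f_2,k_4), S(k_3,k_4)) all reduce to 0 modulo the current basis, so we have a Gröbner basis.
Inter-reduce: drop elements whose leading term is divisible by another's, tail-reduce, and make monic.
Reduced Gröbner basis: {p + 2q^2, q^3 - 3q - 2}.
Label its elements g_1 = p + 2q^2, g_2 = q^3 - 3q - 2.

Reduce h = -3pq^2 + pq + q^4 + 2q modulo G:
  leading term pq^2: subtract (-3q^2)·g_1 from -3pq^2 + pq + q^4 + 2q → pq + 2q
  leading term pq: subtract (q)·g_1 from pq + 2q → -2q^3 + 2q
  leading term q^3: subtract (-2)·g_2 from -2q^3 + 2q → 3q + 3
  leading term q: no divisor's leading term divides it; move 3q to the remainder.
  leading term 1: no divisor's leading term divides it; move 3 to the remainder.
  normal form = 3q + 3.
The normal form is nonzero, so h ∉ I. Since h minus its normal form lies in I, I + (h) = I + (r) where r = 3q + 3; decide whether this ideal is the whole ring.
Run Buchberger on G together with r (pairs among the g_i already reduce to 0 since G is a Gröbner basis):
g_1 = p + 2q^2, LT = p.
g_2 = q^3 - 3q - 2, LT = q^3.
r = 3q + 3, LT = q.

The S-polynomials (S(g_1,g_2), S(g_1,r), S(g_2,r)) all reduce to 0 modulo the current basis, so we have a Gröbner basis.
Inter-reduce: drop elements whose leading term is divisible by another's, tail-reduce, and make monic.
Reduced Gröbner basis: {p + 2, q + 1}.
The reduced Gröbner basis of I + (h) is {p + 2, q + 1} ≠ {1}, a proper ideal, so the enlarged system stays consistent: h is independent of I, with normal form 3q + 3.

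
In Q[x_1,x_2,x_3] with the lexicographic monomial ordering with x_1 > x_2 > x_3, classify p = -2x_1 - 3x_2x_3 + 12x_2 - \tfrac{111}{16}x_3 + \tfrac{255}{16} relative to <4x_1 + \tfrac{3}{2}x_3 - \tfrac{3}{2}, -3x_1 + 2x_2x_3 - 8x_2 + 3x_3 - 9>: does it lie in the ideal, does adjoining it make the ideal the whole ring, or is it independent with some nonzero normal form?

First compute the reduced Gröbner basis of I by Buchberger's algorithm.
f_1 = 4x_1 + \tfrac{3}{2}x_3 - \tfrac{3}{2}, LT = x_1.
f_2 = -3x_1 + 2x_2x_3 - 8x_2 + 3x_3 - 9, LT = x_1.

S(f_1,f_2): lcm = x_1. S = \tfrac{2}{3}x_2x_3 - \tfrac{8}{3}x_2 + \tfrac{11}{8}x_3 - \tfrac{27}{8}.
  leading term x_2x_3: no divisor's leading term divides it; move \tfrac{2}{3}x_2x_3 to the remainder.
  leading term x_2: no divisor's leading term divides it; move -\tfrac{8}{3}x_2 to the remainder.
  leading term x_3: no divisor's leading term divides it; move \tfrac{11}{8}x_3 to the remainder.
  leading term 1: no divisor's leading term divides it; move -\tfrac{27}{8} to the remainder.
  remainder \tfrac{2}{3}x_2x_3 - \tfrac{8}{3}x_2 + \tfrac{11}{8}x_3 - \tfrac{27}{8} ≠ 0; add h_3 = \tfrac{2}{3}x_2x_3 - \tfrac{8}{3}x_2 + \tfrac{11}{8}x_3 - \tfrac{27}{8} to the basis.

S(f_1,h_3): leading monomials are coprime, so the S-polynomial reduces to 0 (Buchberger's first criterion).
S(f_2,h_3): leading monomials are coprime, so the S-polynomial reduces to 0 (Buchberger's first criterion).
Every S-polynomial of the final basis reduces to 0, so we have a Gröbner basis.
Inter-reduce: drop elements whose leading term is divisible by another's, tail-reduce, and make monic.
Reduced Gröbner basis: {x_1 + \tfrac{3}{8}x_3 - \tfrac{3}{8}, x_2x_3 - 4x_2 + \tfrac{33}{16}x_3 - \tfrac{81}{16}}.
Label its elements g_1 = x_1 + \tfrac{3}{8}x_3 - \tfrac{3}{8}, g_2 = x_2x_3 - 4x_2 + \tfrac{33}{16}x_3 - \tfrac{81}{16}.

Reduce p = -2x_1 - 3x_2x_3 + 12x_2 - \tfrac{111}{16}x_3 + \tfrac{255}{16} modulo G:
  leading term x_1: subtract (-2)·g_1 from -2x_1 - 3x_2x_3 + 12x_2 - \tfrac{111}{16}x_3 + \tfrac{255}{16} → -3x_2x_3 + 12x_2 - \tfrac{99}{16}x_3 + \tfrac{243}{16}
  leading term x_2x_3: subtract (-3)·g_2 from -3x_2x_3 + 12x_2 - \tfrac{99}{16}x_3 + \tfrac{243}{16} → 0
  normal form = 0.
Since the normal form is 0, p ∈ I.

-2x_1 - 3x_2x_3 + 12x_2 - \tfrac{111}{16}x_3 + \tfrac{255}{16} lies in I (it reduces to 0).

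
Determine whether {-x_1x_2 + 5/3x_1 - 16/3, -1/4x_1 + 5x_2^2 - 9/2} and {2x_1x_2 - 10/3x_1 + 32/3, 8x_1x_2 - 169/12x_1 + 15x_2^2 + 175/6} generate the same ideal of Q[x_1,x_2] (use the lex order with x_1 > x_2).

Yes, the ideals are equal.

Since reduced Gröbner bases are canonical representatives of ideals under a given ordering, it suffices to compute and compare them.
Buchberger on the first generating set:
f_1 = -x_1x_2 + 5/3x_1 - 16/3, LT = x_1x_2.
f_2 = -1/4x_1 + 5x_2^2 - 9/2, LT = x_1.

S(f_1,f_2): lcm = x_1x_2. S = -5/3x_1 + 20x_2^3 - 18x_2 + 16/3.
  reduce S modulo (f_1, f_2):
  remainder 20x_2^3 - 100/3x_2^2 - 18x_2 + 106/3 ≠ 0; add g_3 = 20x_2^3 - 100/3x_2^2 - 18x_2 + 106/3 to the basis.

The other S-polynomials (S(f_1,g_3), S(f_2,g_3)) all reduce to 0 modulo the current basis, so we have a Gröbner basis.
Inter-reduce: drop elements whose leading term is divisible by another's, tail-reduce, and make monic.
Reduced Gröbner basis: {x_1 - 20x_2^2 + 18, x_2^3 - 5/3x_2^2 - 9/10x_2 + 53/30}.

Buchberger on the second generating set:
h_1 = 2x_1x_2 - 10/3x_1 + 32/3, LT = x_1x_2.
h_2 = 8x_1x_2 - 169/12x_1 + 15x_2^2 + 175/6, LT = x_1x_2.

S(h_1,h_2): lcm = x_1x_2. S = 3/32x_1 - 15/8x_2^2 + 27/16.
  reduce S modulo (h_1, h_2):
  remainder 3/32x_1 - 15/8x_2^2 + 27/16 ≠ 0; add k_3 = 3/32x_1 - 15/8x_2^2 + 27/16 to the basis.

S(h_1,k_3): lcm = x_1x_2. S = -5/3x_1 + 20x_2^3 - 18x_2 + 16/3.
  reduce S modulo (h_1, h_2, k_3):
  remainder 20x_2^3 - 100/3x_2^2 - 18x_2 + 106/3 ≠ 0; add k_4 = 20x_2^3 - 100/3x_2^2 - 18x_2 + 106/3 to the basis.

The other S-polynomials (S(h_2,k_3), S(h_1,k_4), S(h_2,k_4), S(k_3,k_4)) all reduce to 0 modulo the current basis, so we have a Gröbner basis.
Inter-reduce: drop elements whose leading term is divisible by another's, tail-reduce, and make monic.
Reduced Gröbner basis: {x_1 - 20x_2^2 + 18, x_2^3 - 5/3x_2^2 - 9/10x_2 + 53/30}.

These coincide, so the ideals are equal.
The same test decides containment: I ⊆ J iff every generator of I reduces to 0 modulo a Gröbner basis of J.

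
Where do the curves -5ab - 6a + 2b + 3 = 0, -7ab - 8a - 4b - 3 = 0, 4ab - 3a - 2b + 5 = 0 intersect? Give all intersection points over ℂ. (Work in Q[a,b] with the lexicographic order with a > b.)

Compute a lex Gröbner basis by Buchberger's algorithm.
f_1 = -5ab - 6a + 2b + 3, LT = ab.
f_2 = -7ab - 8a - 4b - 3, LT = ab.
f_3 = 4ab - 3a - 2b + 5, LT = ab.

S(f_1,f_2): lcm = ab. S = 2/35a - 34/35b - 36/35.
  leading term a: no divisor's leading term divides it; move 2/35a to the remainder.
  leading term b: no divisor's leading term divides it; move -34/35b to the remainder.
  leading term 1: no divisor's leading term divides it; move -36/35 to the remainder.
  remainder 2/35a - 34/35b - 36/35 ≠ 0; add h_4 = 2/35a - 34/35b - 36/35 to the basis.

S(f_1,f_3): lcm = ab. S = 39/20a + 1/10b - 37/20.
  leading term a: subtract (273/8)·h_4 from 39/20a + 1/10b - 37/20 → 133/4b + 133/4
  leading term b: no divisor's leading term divides it; move 133/4b to the remainder.
  leading term 1: no divisor's leading term divides it; move 133/4 to the remainder.
  remainder 133/4b + 133/4 ≠ 0; add h_5 = 133/4b + 133/4 to the basis.

The other S-polynomials (S(f_2,f_3), S(f_1,h_4), S(f_2,h_4), S(f_3,h_4), S(f_1,h_5), S(f_2,h_5), S(f_3,h_5), S(h_4,h_5)) all reduce to 0 modulo the current basis, so we have a Gröbner basis.
Inter-reduce: drop elements whose leading term is divisible by another's, tail-reduce, and make monic.
Reduced Gröbner basis: {a - 1, b + 1}.

A lex Gröbner basis eliminates variables successively. Here b + 1 depends only on b, with roots {-1}; lifting each root through the earlier basis elements recovers the full solutions.
  b = -1: the earlier basis element becomes a - 1 = 0, giving a = 1 — point (1, -1).

{(1, -1)}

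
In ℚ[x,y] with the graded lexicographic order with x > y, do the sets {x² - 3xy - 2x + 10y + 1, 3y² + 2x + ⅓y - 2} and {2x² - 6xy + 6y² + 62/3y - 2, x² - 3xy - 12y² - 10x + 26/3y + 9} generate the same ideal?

Yes, the ideals are equal.

For a fixed monomial order, each ideal has a unique reduced Gröbner basis; comparing bases decides equality.
Buchberger on the first generating set:
f_1 = x² - 3xy - 2x + 10y + 1, LT = x².
f_2 = 3y² + 2x + ⅓y - 2, LT = y².

The S-polynomials (S(f_1,f_2)) all reduce to 0 modulo the current basis, so we have a Gröbner basis.
Inter-reduce: drop elements whose leading term is divisible by another's, tail-reduce, and make monic.
Reduced Gröbner basis: {x² - 3xy - 2x + 10y + 1, y² + ⅔x + 1/9y - ⅔}.

Buchberger on the second generating set:
h_1 = 2x² - 6xy + 6y² + 62/3y - 2, LT = x².
h_2 = x² - 3xy - 12y² - 10x + 26/3y + 9, LT = x².

S(h_1,h_2): lcm = x². S = 15y² + 10x + 5/3y - 10.
  leading term y²: no divisor's leading term divides it; move 15y² to the remainder.
  leading term x: no divisor's leading term divides it; move 10x to the remainder.
  leading term y: no divisor's leading term divides it; move 5/3y to the remainder.
  leading term 1: no divisor's leading term divides it; move -10 to the remainder.
  remainder 15y² + 10x + 5/3y - 10 ≠ 0; add k_3 = 15y² + 10x + 5/3y - 10 to the basis.

The other S-polynomials (S(h_1,k_3), S(h_2,k_3)) all reduce to 0 modulo the current basis, so we have a Gröbner basis.
Inter-reduce: drop elements whose leading term is divisible by another's, tail-reduce, and make monic.
Reduced Gröbner basis: {x² - 3xy - 2x + 10y + 1, y² + ⅔x + 1/9y - ⅔}.

Same reduced basis, so the two generating sets span the same ideal.
The choice of monomial ordering does not affect the verdict — as long as both bases are computed under the same ordering, their equality decides ideal equality.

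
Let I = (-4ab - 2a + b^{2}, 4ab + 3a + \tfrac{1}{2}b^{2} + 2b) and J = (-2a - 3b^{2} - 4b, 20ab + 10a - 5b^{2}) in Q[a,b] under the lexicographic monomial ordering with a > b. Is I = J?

Yes, the ideals are equal.

Since reduced Gröbner bases are canonical representatives of ideals under a given ordering, it suffices to compute and compare them.
Buchberger on the first generating set:
f_1 = -4ab - 2a + b^{2}, LT = ab.
f_2 = 4ab + 3a + \tfrac{1}{2}b^{2} + 2b, LT = ab.

S(f_1,f_2): lcm = ab. S = -\tfrac{1}{4}a - \tfrac{3}{8}b^{2} - \tfrac{1}{2}b.
  reduce S modulo (f_1, f_2):
  remainder -\tfrac{1}{4}a - \tfrac{3}{8}b^{2} - \tfrac{1}{2}b ≠ 0; add g_3 = -\tfrac{1}{4}a - \tfrac{3}{8}b^{2} - \tfrac{1}{2}b to the basis.

S(f_1,g_3): lcm = ab. S = \tfrac{1}{2}a - \tfrac{3}{2}b^{3} - \tfrac{9}{4}b^{2}.
  reduce S modulo (f_1, f_2, g_3):
  remainder -\tfrac{3}{2}b^{3} - 3b^{2} - b ≠ 0; add g_4 = -\tfrac{3}{2}b^{3} - 3b^{2} - b to the basis.

The other S-polynomials (S(f_2,g_3), S(f_1,g_4), S(f_2,g_4), S(g_3,g_4)) all reduce to 0 modulo the current basis, so we have a Gröbner basis.
Inter-reduce: drop elements whose leading term is divisible by another's, tail-reduce, and make monic.
Reduced Gröbner basis: {a + \tfrac{3}{2}b^{2} + 2b, b^{3} + 2b^{2} + \tfrac{2}{3}b}.

Buchberger on the second generating set:
h_1 = -2a - 3b^{2} - 4b, LT = a.
h_2 = 20ab + 10a - 5b^{2}, LT = ab.

S(h_1,h_2): lcm = ab. S = -\tfrac{1}{2}a + \tfrac{3}{2}b^{3} + \tfrac{9}{4}b^{2}.
  reduce S modulo (h_1, h_2):
  remainder \tfrac{3}{2}b^{3} + 3b^{2} + b ≠ 0; add k_3 = \tfrac{3}{2}b^{3} + 3b^{2} + b to the basis.

The other S-polynomials (S(h_1,k_3), S(h_2,k_3)) all reduce to 0 modulo the current basis, so we have a Gröbner basis.
Inter-reduce: drop elements whose leading term is divisible by another's, tail-reduce, and make monic.
Reduced Gröbner basis: {a + \tfrac{3}{2}b^{2} + 2b, b^{3} + 2b^{2} + \tfrac{2}{3}b}.

Same reduced basis, so the two generating sets span the same ideal.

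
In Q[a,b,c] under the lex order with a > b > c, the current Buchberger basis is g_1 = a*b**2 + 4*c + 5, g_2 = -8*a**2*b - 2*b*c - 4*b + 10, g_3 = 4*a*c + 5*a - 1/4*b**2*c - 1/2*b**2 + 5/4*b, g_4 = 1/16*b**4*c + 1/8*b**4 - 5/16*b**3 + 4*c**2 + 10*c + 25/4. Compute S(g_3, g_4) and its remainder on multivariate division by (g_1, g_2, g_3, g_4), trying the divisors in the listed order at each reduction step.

lcm(LM(g_3), LM(g_4)) = a*b**4*c.
S = (lcm/LT(g_3))·g_3 − (lcm/LT(g_4))·g_4 = -3/4*a*b**4 + 5*a*b**3 - 64*a*c**2 - 160*a*c - 100*a - 1/16*b**6*c - 1/8*b**6 + 5/16*b**5.
Reduce S modulo (g_1, g_2, g_3, g_4) in that order:
  leading term a*b**4: subtract (-3/4*b**2)·g_1 from -3/4*a*b**4 + 5*a*b**3 - 64*a*c**2 - 160*a*c - 100*a - 1/16*b**6*c - 1/8*b**6 + 5/16*b**5 → 5*a*b**3 - 64*a*c**2 - 160*a*c - 100*a - 1/16*b**6*c - 1/8*b**6 + 5/16*b**5 + 3*b**2*c + 15/4*b**2
  leading term a*b**3: subtract (5*b)·g_1 from 5*a*b**3 - 64*a*c**2 - 160*a*c - 100*a - 1/16*b**6*c - 1/8*b**6 + 5/16*b**5 + 3*b**2*c + 15/4*b**2 → -64*a*c**2 - 160*a*c - 100*a - 1/16*b**6*c - 1/8*b**6 + 5/16*b**5 + 3*b**2*c + 15/4*b**2 - 20*b*c - 25*b
  leading term a*c**2: subtract (-16*c)·g_3 from -64*a*c**2 - 160*a*c - 100*a - 1/16*b**6*c - 1/8*b**6 + 5/16*b**5 + 3*b**2*c + 15/4*b**2 - 20*b*c - 25*b → -80*a*c - 100*a - 1/16*b**6*c - 1/8*b**6 + 5/16*b**5 - 4*b**2*c**2 - 5*b**2*c + 15/4*b**2 - 25*b
  leading term a*c: subtract (-20)·g_3 from -80*a*c - 100*a - 1/16*b**6*c - 1/8*b**6 + 5/16*b**5 - 4*b**2*c**2 - 5*b**2*c + 15/4*b**2 - 25*b → -1/16*b**6*c - 1/8*b**6 + 5/16*b**5 - 4*b**2*c**2 - 10*b**2*c - 25/4*b**2
  leading term b**6*c: subtract (-b**2)·g_4 from -1/16*b**6*c - 1/8*b**6 + 5/16*b**5 - 4*b**2*c**2 - 10*b**2*c - 25/4*b**2 → 0
The remainder is 0, so this S-polynomial contributes no new basis element.

S(g_3, g_4) = -3/4*a*b**4 + 5*a*b**3 - 64*a*c**2 - 160*a*c - 100*a - 1/16*b**6*c - 1/8*b**6 + 5/16*b**5; remainder on division = 0.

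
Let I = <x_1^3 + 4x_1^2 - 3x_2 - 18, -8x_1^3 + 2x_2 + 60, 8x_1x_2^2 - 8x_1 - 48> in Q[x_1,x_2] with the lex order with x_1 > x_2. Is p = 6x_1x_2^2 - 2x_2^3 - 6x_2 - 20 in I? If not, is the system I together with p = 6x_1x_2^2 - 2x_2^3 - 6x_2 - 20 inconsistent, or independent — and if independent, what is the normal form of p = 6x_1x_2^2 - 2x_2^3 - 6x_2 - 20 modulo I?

6x_1x_2^2 - 2x_2^3 - 6x_2 - 20 lies in I (it reduces to 0).

First compute the reduced Gröbner basis of I by Buchberger's algorithm.
f_1 = x_1^3 + 4x_1^2 - 3x_2 - 18, LT = x_1^3.
f_2 = -8x_1^3 + 2x_2 + 60, LT = x_1^3.
f_3 = 8x_1x_2^2 - 8x_1 - 48, LT = x_1x_2^2.

S(f_1,f_2): lcm = x_1^3. S = 4x_1^2 - 11/4x_2 - 21/2.
  leading term x_1^2: no divisor's leading term divides it; move 4x_1^2 to the remainder.
  leading term x_2: no divisor's leading term divides it; move -11/4x_2 to the remainder.
  leading term 1: no divisor's leading term divides it; move -21/2 to the remainder.
  remainder 4x_1^2 - 11/4x_2 - 21/2 ≠ 0; add h_4 = 4x_1^2 - 11/4x_2 - 21/2 to the basis.

S(f_1,f_3): lcm = x_1^3x_2^2. S = x_1^3 + 4x_1^2x_2^2 + 6x_1^2 - 3x_2^3 - 18x_2^2.
  leading term x_1^3: subtract (1)·f_1 from x_1^3 + 4x_1^2x_2^2 + 6x_1^2 - 3x_2^3 - 18x_2^2 → 4x_1^2x_2^2 + 2x_1^2 - 3x_2^3 - 18x_2^2 + 3x_2 + 18
  leading term x_1^2x_2^2: subtract (1/2x_1)·f_3 from 4x_1^2x_2^2 + 2x_1^2 - 3x_2^3 - 18x_2^2 + 3x_2 + 18 → 6x_1^2 + 24x_1 - 3x_2^3 - 18x_2^2 + 3x_2 + 18
  leading term x_1^2: subtract (3/2)·h_4 from 6x_1^2 + 24x_1 - 3x_2^3 - 18x_2^2 + 3x_2 + 18 → 24x_1 - 3x_2^3 - 18x_2^2 + 57/8x_2 + 135/4
  leading term x_1: no divisor's leading term divides it; move 24x_1 to the remainder.
  leading term x_2^3: no divisor's leading term divides it; move -3x_2^3 to the remainder.
  leading term x_2^2: no divisor's leading term divides it; move -18x_2^2 to the remainder.
  leading term x_2: no divisor's leading term divides it; move 57/8x_2 to the remainder.
  leading term 1: no divisor's leading term divides it; move 135/4 to the remainder.
  remainder 24x_1 - 3x_2^3 - 18x_2^2 + 57/8x_2 + 135/4 ≠ 0; add h_5 = 24x_1 - 3x_2^3 - 18x_2^2 + 57/8x_2 + 135/4 to the basis.

S(f_2,f_3): lcm = x_1^3x_2^2. S = x_1^3 + 6x_1^2 - 1/4x_2^3 - 15/2x_2^2.
  leading term x_1^3: subtract (1)·f_1 from x_1^3 + 6x_1^2 - 1/4x_2^3 - 15/2x_2^2 → 2x_1^2 - 1/4x_2^3 - 15/2x_2^2 + 3x_2 + 18
  leading term x_1^2: subtract (1/2)·h_4 from 2x_1^2 - 1/4x_2^3 - 15/2x_2^2 + 3x_2 + 18 → -1/4x_2^3 - 15/2x_2^2 + 35/8x_2 + 93/4
  leading term x_2^3: no divisor's leading term divides it; move -1/4x_2^3 to the remainder.
  leading term x_2^2: no divisor's leading term divides it; move -15/2x_2^2 to the remainder.
  leading term x_2: no divisor's leading term divides it; move 35/8x_2 to the remainder.
  leading term 1: no divisor's leading term divides it; move 93/4 to the remainder.
  remainder -1/4x_2^3 - 15/2x_2^2 + 35/8x_2 + 93/4 ≠ 0; add h_6 = -1/4x_2^3 - 15/2x_2^2 + 35/8x_2 + 93/4 to the basis.

S(f_1,h_4): lcm = x_1^3. S = 4x_1^2 + 11/16x_1x_2 + 21/8x_1 - 3x_2 - 18.
  leading term x_1^2: subtract (1)·h_4 from 4x_1^2 + 11/16x_1x_2 + 21/8x_1 - 3x_2 - 18 → 11/16x_1x_2 + 21/8x_1 - 1/4x_2 - 15/2
  leading term x_1x_2: subtract (11/384x_2)·h_5 from 11/16x_1x_2 + 21/8x_1 - 1/4x_2 - 15/2 → 21/8x_1 + 11/128x_2^4 + 33/64x_2^3 - 209/1024x_2^2 - 623/512x_2 - 15/2
  leading term x_1: subtract (7/64)·h_5 from 21/8x_1 + 11/128x_2^4 + 33/64x_2^3 - 209/1024x_2^2 - 623/512x_2 - 15/2 → 11/128x_2^4 + 27/32x_2^3 + 1807/1024x_2^2 - 511/256x_2 - 2865/256
  leading term x_2^4: subtract (-11/32x_2)·h_6 from 11/128x_2^4 + 27/32x_2^3 + 1807/1024x_2^2 - 511/256x_2 - 2865/256 → -111/64x_2^3 + 3347/1024x_2^2 + 1535/256x_2 - 2865/256
  leading term x_2^3: subtract (111/16)·h_6 from -111/64x_2^3 + 3347/1024x_2^2 + 1535/256x_2 - 2865/256 → 56627/1024x_2^2 - 6235/256x_2 - 44157/256
  leading term x_2^2: no divisor's leading term divides it; move 56627/1024x_2^2 to the remainder.
  leading term x_2: no divisor's leading term divides it; move -6235/256x_2 to the remainder.
  leading term 1: no divisor's leading term divides it; move -44157/256 to the remainder.
  remainder 56627/1024x_2^2 - 6235/256x_2 - 44157/256 ≠ 0; add h_7 = 56627/1024x_2^2 - 6235/256x_2 - 44157/256 to the basis.

S(f_3,h_5): lcm = x_1x_2^2. S = -x_1 + 1/8x_2^5 + 3/4x_2^4 - 19/64x_2^3 - 45/32x_2^2 - 6.
  leading term x_1: subtract (-1/24)·h_5 from -x_1 + 1/8x_2^5 + 3/4x_2^4 - 19/64x_2^3 - 45/32x_2^2 - 6 → 1/8x_2^5 + 3/4x_2^4 - 27/64x_2^3 - 69/32x_2^2 + 19/64x_2 - 147/32
  leading term x_2^5: subtract (-1/2x_2^2)·h_6 from 1/8x_2^5 + 3/4x_2^4 - 27/64x_2^3 - 69/32x_2^2 + 19/64x_2 - 147/32 → -3x_2^4 + 113/64x_2^3 + 303/32x_2^2 + 19/64x_2 - 147/32
  leading term x_2^4: subtract (12x_2)·h_6 from -3x_2^4 + 113/64x_2^3 + 303/32x_2^2 + 19/64x_2 - 147/32 → 5873/64x_2^3 - 1377/32x_2^2 - 17837/64x_2 - 147/32
  leading term x_2^3: subtract (-5873/16)·h_6 from 5873/64x_2^3 - 1377/32x_2^2 - 17837/64x_2 - 147/32 → -2796x_2^2 + 169881/128x_2 + 545895/64
  leading term x_2^2: subtract (-2863104/56627)·h_7 from -2796x_2^2 + 169881/128x_2 + 545895/64 → 694124667/7248256x_2 - 694124667/3624128
  leading term x_2: no divisor's leading term divides it; move 694124667/7248256x_2 to the remainder.
  leading term 1: no divisor's leading term divides it; move -694124667/3624128 to the remainder.
  remainder 694124667/7248256x_2 - 694124667/3624128 ≠ 0; add h_8 = 694124667/7248256x_2 - 694124667/3624128 to the basis.

The other S-polynomials (S(f_2,h_4), S(f_3,h_4), S(f_1,h_5), S(f_2,h_5), S(h_4,h_5), S(f_1,h_6), S(f_2,h_6), S(f_3,h_6), S(h_4,h_6), S(h_5,h_6), S(f_1,h_7), S(f_2,h_7), S(f_3,h_7), S(h_4,h_7), S(h_5,h_7), S(h_6,h_7), S(f_1,h_8), S(f_2,h_8), S(f_3,h_8), S(h_4,h_8), S(h_5,h_8), S(h_6,h_8), S(h_7,h_8)) all reduce to 0 modulo the current basis, so we have a Gröbner basis.
Inter-reduce: drop elements whose leading term is divisible by another's, tail-reduce, and make monic.
Reduced Gröbner basis: {x_1 - 2, x_2 - 2}.
Label its elements g_1 = x_1 - 2, g_2 = x_2 - 2.

Reduce p = 6x_1x_2^2 - 2x_2^3 - 6x_2 - 20 modulo G:
  leading term x_1x_2^2: subtract (6x_2^2)·g_1 from 6x_1x_2^2 - 2x_2^3 - 6x_2 - 20 → -2x_2^3 + 12x_2^2 - 6x_2 - 20
  leading term x_2^3: subtract (-2x_2^2)·g_2 from -2x_2^3 + 12x_2^2 - 6x_2 - 20 → 8x_2^2 - 6x_2 - 20
  leading term x_2^2: subtract (8x_2)·g_2 from 8x_2^2 - 6x_2 - 20 → 10x_2 - 20
  leading term x_2: subtract (10)·g_2 from 10x_2 - 20 → 0
  normal form = 0.
Since the normal form is 0, p ∈ I.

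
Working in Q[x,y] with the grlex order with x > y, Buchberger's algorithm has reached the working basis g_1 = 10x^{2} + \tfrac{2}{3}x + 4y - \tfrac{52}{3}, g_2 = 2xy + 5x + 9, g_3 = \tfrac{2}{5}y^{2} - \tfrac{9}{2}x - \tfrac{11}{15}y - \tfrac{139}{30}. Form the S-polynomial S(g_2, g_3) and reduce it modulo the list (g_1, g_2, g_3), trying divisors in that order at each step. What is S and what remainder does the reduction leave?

S(g_2, g_3) = \tfrac{45}{4}x^{2} + \tfrac{13}{3}xy + \tfrac{139}{12}x + \tfrac{9}{2}y; remainder on division = 0.

lcm(LM(g_2), LM(g_3)) = xy^{2}.
S = (lcm/LT(g_2))·g_2 − (lcm/LT(g_3))·g_3 = \tfrac{45}{4}x^{2} + \tfrac{13}{3}xy + \tfrac{139}{12}x + \tfrac{9}{2}y.
Reduce S modulo (g_1, g_2, g_3) in that order:
  leading term x^{2}: subtract (\tfrac{9}{8})·g_1 from \tfrac{45}{4}x^{2} + \tfrac{13}{3}xy + \tfrac{139}{12}x + \tfrac{9}{2}y → \tfrac{13}{3}xy + \tfrac{65}{6}x + \tfrac{39}{2}
  leading term xy: subtract (\tfrac{13}{6})·g_2 from \tfrac{13}{3}xy + \tfrac{65}{6}x + \tfrac{39}{2} → 0
The remainder is 0, so this S-polynomial contributes no new basis element.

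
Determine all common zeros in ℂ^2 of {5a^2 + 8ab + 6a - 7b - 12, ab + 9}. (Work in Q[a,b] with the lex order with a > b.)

Compute a lex Gröbner basis by Buchberger's algorithm.
f_1 = 5a^2 + 8ab + 6a - 7b - 12, LT = a^2.
f_2 = ab + 9, LT = ab.

S(f_1,f_2): lcm = a^2b. S = 8/5ab^2 + 6/5ab - 9a - 7/5b^2 - 12/5b.
  reduce S modulo (f_1, f_2):
  remainder -9a - 7/5b^2 - 84/5b - 54/5 ≠ 0; add h_3 = -9a - 7/5b^2 - 84/5b - 54/5 to the basis.

S(f_2,h_3): lcm = ab. S = -7/45b^3 - 28/15b^2 - 6/5b + 9.
  reduce S modulo (f_1, f_2, h_3):
  remainder -7/45b^3 - 28/15b^2 - 6/5b + 9 ≠ 0; add h_4 = -7/45b^3 - 28/15b^2 - 6/5b + 9 to the basis.

The other S-polynomials (S(f_1,h_3), S(f_1,h_4), S(f_2,h_4), S(h_3,h_4)) all reduce to 0 modulo the current basis, so we have a Gröbner basis.
Inter-reduce: drop elements whose leading term is divisible by another's, tail-reduce, and make monic.
Reduced Gröbner basis: {a + 7/45b^2 + 28/15b + 6/5, b^3 + 12b^2 + 54/7b - 405/7}.

A lex Gröbner basis eliminates variables successively. Here b^3 + 12b^2 + 54/7b - 405/7 depends only on b, with roots {-3, -9/2 + 3*sqrt(861)/14, -3*sqrt(861)/14 - 9/2}; lifting each root through the earlier basis elements recovers the full solutions.
  b = -3: the earlier basis element becomes a - 3 = 0, giving a = 3 — point (3, -3).
  b = -9/2 + 3*sqrt(861)/14: the earlier basis element becomes a + 21/10 + sqrt(861)/10 = 0, giving a = -sqrt(861)/10 - 21/10 — point (-sqrt(861)/10 - 21/10, -9/2 + 3*sqrt(861)/14).
  b = -3*sqrt(861)/14 - 9/2: the earlier basis element becomes a - sqrt(861)/10 + 21/10 = 0, giving a = -21/10 + sqrt(861)/10 — point (-21/10 + sqrt(861)/10, -3*sqrt(861)/14 - 9/2).

{(3, -3), (-sqrt(861)/10 - 21/10, -9/2 + 3*sqrt(861)/14), (-21/10 + sqrt(861)/10, -3*sqrt(861)/14 - 9/2)}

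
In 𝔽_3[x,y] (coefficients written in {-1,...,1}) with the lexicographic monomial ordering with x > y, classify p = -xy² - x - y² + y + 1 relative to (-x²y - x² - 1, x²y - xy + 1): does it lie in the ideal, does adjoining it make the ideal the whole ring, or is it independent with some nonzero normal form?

-xy² - x - y² + y + 1 is independent of I; its normal form modulo I is y² - y.

First compute the reduced Gröbner basis of I by Buchberger's algorithm.
f_1 = -x²y - x² - 1, LT = x²y.
f_2 = x²y - xy + 1, LT = x²y.

S(f_1,f_2): lcm = x²y. S = x² + xy.
  reduce S modulo (f_1, f_2):
  remainder x² + xy ≠ 0; add h_3 = x² + xy to the basis.

S(f_1,h_3): lcm = x²y. S = x² - xy² + 1.
  reduce S modulo (f_1, f_2, h_3):
  remainder -xy² - xy + 1 ≠ 0; add h_4 = -xy² - xy + 1 to the basis.

S(f_1,h_4): lcm = x²y². S = x + y.
  reduce S modulo (f_1, f_2, h_3, h_4):
  remainder x + y ≠ 0; add h_5 = x + y to the basis.

S(h_4,h_5): lcm = xy². S = xy - y³ - 1.
  reduce S modulo (f_1, f_2, h_3, h_4, h_5):
  remainder -y³ - y² - 1 ≠ 0; add h_6 = -y³ - y² - 1 to the basis.

The other S-polynomials (S(f_2,h_3), S(f_2,h_4), S(h_3,h_4), S(f_1,h_5), S(f_2,h_5), S(h_3,h_5), S(f_1,h_6), S(f_2,h_6), S(h_3,h_6), S(h_4,h_6), S(h_5,h_6)) all reduce to 0 modulo the current basis, so we have a Gröbner basis.
Inter-reduce: drop elements whose leading term is divisible by another's, tail-reduce, and make monic.
Reduced Gröbner basis: {x + y, y³ + y² + 1}.
Label its elements g_1 = x + y, g_2 = y³ + y² + 1.

Reduce p = -xy² - x - y² + y + 1 modulo G:
  leading term xy²: subtract (-y²)·g_1 from -xy² - x - y² + y + 1 → -x + y³ - y² + y + 1
  leading term x: subtract (-1)·g_1 from -x + y³ - y² + y + 1 → y³ - y² - y + 1
  leading term y³: subtract (1)·g_2 from y³ - y² - y + 1 → y² - y
  leading term y²: no divisor's leading term divides it; move y² to the remainder.
  leading term y: no divisor's leading term divides it; move -y to the remainder.
  normal form = y² - y.
The normal form is nonzero, so p ∉ I. Since p minus its normal form lies in I, I + (p) = I + (r) where r = y² - y; decide whether this ideal is the whole ring.
Run Buchberger on G together with r (pairs among the g_i already reduce to 0 since G is a Gröbner basis):
g_1 = x + y, LT = x.
g_2 = y³ + y² + 1, LT = y³.
r = y² - y, LT = y².

S(g_2,r): lcm = y³. S = -y² + 1.
  reduce S modulo (g_1, g_2, r):
  remainder -y + 1 ≠ 0; add m_4 = -y + 1 to the basis.

The other S-polynomials (S(g_1,g_2), S(g_1,r), S(g_1,m_4), S(g_2,m_4), S(r,m_4)) all reduce to 0 modulo the current basis, so we have a Gröbner basis.
Inter-reduce: drop elements whose leading term is divisible by another's, tail-reduce, and make monic.
Reduced Gröbner basis: {x + 1, y - 1}.
The reduced Gröbner basis of I + (p) is {x + 1, y - 1} ≠ {1}, a proper ideal, so the enlarged system stays consistent: p is independent of I, with normal form y² - y.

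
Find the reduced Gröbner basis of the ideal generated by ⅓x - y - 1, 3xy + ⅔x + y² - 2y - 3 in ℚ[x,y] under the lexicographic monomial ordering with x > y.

G = {x - 3y - 3, y² + 9/10y - 1/10}

This is the nonlinear analogue of row-reducing a linear system.

f_1 = ⅓x - y - 1, LT = x.
f_2 = 3xy + ⅔x + y² - 2y - 3, LT = xy.

S(f_1,f_2): lcm = xy. S = -2/9x - 10/3y² - 7/3y + 1.
  leading term x: subtract (-⅔)·f_1 from -2/9x - 10/3y² - 7/3y + 1 → -10/3y² - 3y + ⅓
  leading term y²: no divisor's leading term divides it; move -10/3y² to the remainder.
  leading term y: no divisor's leading term divides it; move -3y to the remainder.
  leading term 1: no divisor's leading term divides it; move ⅓ to the remainder.
  remainder -10/3y² - 3y + ⅓ ≠ 0; add g_3 = -10/3y² - 3y + ⅓ to the basis.

The other S-polynomials (S(f_1,g_3), S(f_2,g_3)) all reduce to 0 modulo the current basis, so we have a Gröbner basis.
Inter-reduce: drop elements whose leading term is divisible by another's, tail-reduce, and make monic.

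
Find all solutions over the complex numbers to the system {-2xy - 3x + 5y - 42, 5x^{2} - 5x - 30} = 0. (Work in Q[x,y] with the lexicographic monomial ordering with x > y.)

{(3, -51), (-2, 4)}

Compute a lex Gröbner basis by Buchberger's algorithm.
f_1 = -2xy - 3x + 5y - 42, LT = xy.
f_2 = 5x^{2} - 5x - 30, LT = x^{2}.

S(f_1,f_2): lcm = x^{2}y. S = \tfrac{3}{2}x^{2} - \tfrac{3}{2}xy + 21x + 6y.
  reduce S modulo (f_1, f_2):
  remainder \tfrac{99}{4}x + \tfrac{9}{4}y + \tfrac{81}{2} ≠ 0; add h_3 = \tfrac{99}{4}x + \tfrac{9}{4}y + \tfrac{81}{2} to the basis.

S(f_1,h_3): lcm = xy. S = \tfrac{3}{2}x - \tfrac{1}{11}y^{2} - \tfrac{91}{22}y + 21.
  reduce S modulo (f_1, f_2, h_3):
  remainder -\tfrac{1}{11}y^{2} - \tfrac{47}{11}y + \tfrac{204}{11} ≠ 0; add h_4 = -\tfrac{1}{11}y^{2} - \tfrac{47}{11}y + \tfrac{204}{11} to the basis.

The other S-polynomials (S(f_2,h_3), S(f_1,h_4), S(f_2,h_4), S(h_3,h_4)) all reduce to 0 modulo the current basis, so we have a Gröbner basis.
Inter-reduce: drop elements whose leading term is divisible by another's, tail-reduce, and make monic.
Reduced Gröbner basis: {x + \tfrac{1}{11}y + \tfrac{18}{11}, y^{2} + 47y - 204}.

Elimination: the polynomial y^{2} + 47y - 204 lies in the elimination ideal for y, so y ∈ {-51, 4}. For each such y, the remaining basis elements (now univariate) give the rest of the solution.
  y = -51: the earlier basis element becomes x - 3 = 0, giving x = 3 — point (3, -51).
  y = 4: the earlier basis element becomes x + 2 = 0, giving x = -2 — point (-2, 4).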